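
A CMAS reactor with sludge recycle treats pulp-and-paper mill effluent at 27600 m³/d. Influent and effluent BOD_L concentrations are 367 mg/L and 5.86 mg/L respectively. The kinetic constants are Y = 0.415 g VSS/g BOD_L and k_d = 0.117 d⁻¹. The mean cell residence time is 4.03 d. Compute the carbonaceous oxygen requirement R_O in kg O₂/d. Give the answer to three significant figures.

R_O ≈ 5980 kg O₂/d

The observed yield is Y_obs = Y/(1 + k_d·θ_c) = 0.415 / (1 + 0.117 × 4.03) = 0.415 / 1.472 = 0.2820 g VSS per g BOD_L removed.
Q·(S₀ − S) = 27600 × (367 − 5.86) × 10⁻³ = 9967 kg/d removed.
Net sludge production P_X = 0.2820 × 9967 = 2811 kg VSS/d.
R_O = Q·ΔS − 1.42 P_X = 9967 − 3992 = 5976 kg O₂/d.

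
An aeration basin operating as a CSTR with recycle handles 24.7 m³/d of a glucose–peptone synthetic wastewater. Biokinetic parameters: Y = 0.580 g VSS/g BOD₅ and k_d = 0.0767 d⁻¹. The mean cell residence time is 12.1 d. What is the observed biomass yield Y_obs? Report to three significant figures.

Y_obs ≈ 0.301 g VSS/g BOD₅

Observed yield with endogenous decay: Y_obs = Y / (1 + k_d·θ_c) = 0.580 / (1 + 0.0767 × 12.1) = 0.580 / 1.928 = 0.3008 g VSS/g BOD₅.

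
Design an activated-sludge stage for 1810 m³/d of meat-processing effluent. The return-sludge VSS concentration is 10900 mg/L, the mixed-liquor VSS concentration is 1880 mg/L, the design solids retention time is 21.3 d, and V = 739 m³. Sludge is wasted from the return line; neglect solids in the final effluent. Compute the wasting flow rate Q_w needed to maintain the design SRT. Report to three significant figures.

Q_w = (V·X)/(θ_c X_r) = 739.0 × 1880 / (21.3 × 10900) = 5.984 m³/d.

Q_w ≈ 5.98 m³/d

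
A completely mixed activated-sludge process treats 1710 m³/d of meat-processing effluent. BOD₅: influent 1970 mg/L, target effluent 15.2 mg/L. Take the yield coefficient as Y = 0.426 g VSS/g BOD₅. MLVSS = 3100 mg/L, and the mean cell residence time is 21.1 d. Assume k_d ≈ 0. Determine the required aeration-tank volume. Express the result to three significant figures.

With k_d = 0 the design equation reduces to V = Y Q (S₀−S) θ_c / X = 0.426 × 1710 × (1970 − 15.2) × 21.1 / 3100 = 9692 m³.

V ≈ 9690 m³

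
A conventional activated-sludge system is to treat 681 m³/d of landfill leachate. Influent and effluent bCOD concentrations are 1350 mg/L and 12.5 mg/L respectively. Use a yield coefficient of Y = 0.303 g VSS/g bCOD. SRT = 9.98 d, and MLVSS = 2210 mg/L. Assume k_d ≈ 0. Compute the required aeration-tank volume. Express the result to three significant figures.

Biomass mass balance (decay neglected): V·X = Y·Q·(S₀ − S)·θ_c, so V = 0.303 × 681 × (1350 − 12.5) × 9.98 / 2210 = 1246 m³.

V ≈ 1250 m³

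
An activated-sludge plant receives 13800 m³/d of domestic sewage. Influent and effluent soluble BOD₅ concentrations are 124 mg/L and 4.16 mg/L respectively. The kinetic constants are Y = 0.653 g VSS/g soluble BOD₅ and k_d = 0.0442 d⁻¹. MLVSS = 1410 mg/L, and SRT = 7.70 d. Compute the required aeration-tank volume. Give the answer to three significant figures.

V ≈ 4400 m³

Steady-state biomass mass balance: V·X·(1 + k_d·θ_c) = Y·Q·(S₀ − S)·θ_c, so V = 0.653 × 13800 × (124 − 4.16) × 7.70 / [1410 × (1 + 0.0442 × 7.70)] = 8.32×10^6 / 1890 = 4400 m³.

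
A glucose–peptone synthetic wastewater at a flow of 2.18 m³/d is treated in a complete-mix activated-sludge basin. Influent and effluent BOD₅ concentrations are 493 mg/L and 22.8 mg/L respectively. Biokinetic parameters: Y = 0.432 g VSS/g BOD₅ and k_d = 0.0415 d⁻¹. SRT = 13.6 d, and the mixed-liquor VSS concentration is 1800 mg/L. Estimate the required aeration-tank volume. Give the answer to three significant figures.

From the SRT design equation V = Y Q (S₀−S) θ_c / [X (1 + k_d θ_c)] = 0.432 × 2.18 × (493 − 22.8) × 13.6 / [1800 × (1 + 0.0415 × 13.6)] = 6.02×10^3 / 2816 = 2.139 m³.

V ≈ 2.14 m³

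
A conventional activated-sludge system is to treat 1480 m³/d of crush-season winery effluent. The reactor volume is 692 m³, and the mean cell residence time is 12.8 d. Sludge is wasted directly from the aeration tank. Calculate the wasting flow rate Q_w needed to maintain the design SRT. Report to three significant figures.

Q_w ≈ 54.1 m³/d

Wasting from the aeration tank: Q_w = V / θ_c = 692.0 / 12.8 = 54.06 m³/d.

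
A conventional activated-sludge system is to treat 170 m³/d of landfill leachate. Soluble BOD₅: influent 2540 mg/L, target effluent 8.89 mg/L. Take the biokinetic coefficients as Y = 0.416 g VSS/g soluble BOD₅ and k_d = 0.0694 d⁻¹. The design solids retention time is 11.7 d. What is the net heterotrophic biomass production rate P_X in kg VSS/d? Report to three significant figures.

Y_obs = Y / (1 + k_d θ_c) = 0.416 / (1 + 0.0694 × 11.7) = 0.416 / 1.812 = 0.2296.
Substrate removed = Q·(S₀ − S) = 170 m³/d × (2540 − 8.89) g/m³ = 4.3×10^5 g/d = 430.3 kg/d.
So the net sludge growth is P_X = 0.2296 × 430.3 = 98.79 kg VSS/d.

P_X ≈ 98.8 kg VSS/d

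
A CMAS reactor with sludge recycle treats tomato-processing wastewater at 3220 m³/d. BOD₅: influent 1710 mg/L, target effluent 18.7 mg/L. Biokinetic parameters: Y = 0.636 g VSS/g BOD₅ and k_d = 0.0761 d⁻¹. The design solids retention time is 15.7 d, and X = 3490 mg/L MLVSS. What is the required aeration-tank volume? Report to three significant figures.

V ≈ 7100 m³

Rearranging the biomass balance for a CMAS with decay, V = Y·Q·ΔS·θ_c / [X·(1+k_d θ_c)] = 0.636 × 3220 × (1710 − 18.7) × 15.7 / [3490 × (1 + 0.0761 × 15.7)] = 5.44×10^7 / 7660 = 7099 m³.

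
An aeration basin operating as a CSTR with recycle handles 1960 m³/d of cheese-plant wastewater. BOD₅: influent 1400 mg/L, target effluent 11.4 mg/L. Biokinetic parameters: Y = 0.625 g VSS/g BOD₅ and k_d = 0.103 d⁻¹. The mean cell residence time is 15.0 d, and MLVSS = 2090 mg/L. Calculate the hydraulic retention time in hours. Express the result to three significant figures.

τ ≈ 58.7 h

Rearranging the biomass balance for a CMAS with decay, V = Y·Q·ΔS·θ_c / [X·(1+k_d θ_c)] = 0.625 × 1960 × (1400 − 11.4) × 15.0 / [2090 × (1 + 0.103 × 15.0)] = 2.55×10^7 / 5319 = 4797 m³.
Hydraulic retention time τ = V/Q = 4797 / 1960 = 2.447 d = 58.74 h.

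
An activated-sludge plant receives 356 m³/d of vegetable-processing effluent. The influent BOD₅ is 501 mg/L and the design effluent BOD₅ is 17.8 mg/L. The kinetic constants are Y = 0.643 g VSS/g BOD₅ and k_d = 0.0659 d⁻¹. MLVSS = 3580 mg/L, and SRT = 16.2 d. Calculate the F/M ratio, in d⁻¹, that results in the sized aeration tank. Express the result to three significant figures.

F/M ≈ 0.206 d⁻¹

From the SRT design equation V = Y Q (S₀−S) θ_c / [X (1 + k_d θ_c)] = 0.643 × 356 × (501 − 17.8) × 16.2 / [3580 × (1 + 0.0659 × 16.2)] = 1.79×10^6 / 7402 = 242.1 m³.
Food-to-microorganism ratio F/M = Q S₀ / (V X) = 356 × 501 / (242.1 × 3580) = 0.2058 d⁻¹.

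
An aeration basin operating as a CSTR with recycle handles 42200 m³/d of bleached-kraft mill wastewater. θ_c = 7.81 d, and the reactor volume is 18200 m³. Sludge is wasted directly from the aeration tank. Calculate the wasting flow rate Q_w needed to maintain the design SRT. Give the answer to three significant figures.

Q_w ≈ 2330 m³/d

For wasting at MLVSS concentration, Q_w = V/θ_c = 18200/7.81 = 2330 m³/d.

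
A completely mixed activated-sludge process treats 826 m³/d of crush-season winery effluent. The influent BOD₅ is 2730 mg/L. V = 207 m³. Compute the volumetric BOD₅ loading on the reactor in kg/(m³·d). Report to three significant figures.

L_v ≈ 10.9 kg BOD₅/(m³·d)

Applied BOD₅ load per unit volume = Q·S₀/V = (826 × 2730/1000)/207.0 = 10.89 kg BOD₅·m⁻³·d⁻¹.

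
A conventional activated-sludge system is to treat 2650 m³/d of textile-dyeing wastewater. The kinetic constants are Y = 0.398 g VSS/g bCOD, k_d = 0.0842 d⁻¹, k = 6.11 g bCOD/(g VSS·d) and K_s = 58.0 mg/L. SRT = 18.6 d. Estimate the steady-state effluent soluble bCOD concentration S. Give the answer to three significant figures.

For a completely mixed reactor with recycle the Lawrence–McCarty relation gives S = K_s·(1 + k_d·θ_c) / [θ_c·(Y·k − k_d) − 1] = 58.0 × (1 + 0.0842 × 18.6) / [18.6 × (0.398 × 6.11 − 0.0842) − 1] = 148.8 / 42.66 = 3.488 mg/L.

S ≈ 3.49 mg/L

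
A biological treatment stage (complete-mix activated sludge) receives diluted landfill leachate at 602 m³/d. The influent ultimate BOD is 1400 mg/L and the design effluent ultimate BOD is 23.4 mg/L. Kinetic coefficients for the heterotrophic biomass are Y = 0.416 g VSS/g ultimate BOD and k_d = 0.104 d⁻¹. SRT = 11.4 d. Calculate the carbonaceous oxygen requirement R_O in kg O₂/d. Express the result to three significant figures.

R_O ≈ 605 kg O₂/d

Correct the yield for decay: Y_obs = Y/(1 + k_d θ_c) = 0.416 / (1 + 0.104 × 11.4) = 0.416 / 2.186 = 0.1903.
Q·(S₀ − S) = 602 × (1400 − 23.4) × 10⁻³ = 828.7 kg/d removed.
P_X = Y_obs·Q·(S₀ − S) = 0.1903 × 828.7 = 157.7 kg VSS/d.
R_O = Q·ΔS − 1.42 P_X = 828.7 − 224.0 = 604.7 kg O₂/d.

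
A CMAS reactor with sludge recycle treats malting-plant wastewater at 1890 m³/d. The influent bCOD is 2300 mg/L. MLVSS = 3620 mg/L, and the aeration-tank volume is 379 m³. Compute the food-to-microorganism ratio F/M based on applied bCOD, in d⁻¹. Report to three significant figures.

F/M ≈ 3.17 d⁻¹

F/M = applied load / biomass = Q·S₀/(V·X) = 1890 × 2300 / (379.0 × 3620) = 3.168 d⁻¹.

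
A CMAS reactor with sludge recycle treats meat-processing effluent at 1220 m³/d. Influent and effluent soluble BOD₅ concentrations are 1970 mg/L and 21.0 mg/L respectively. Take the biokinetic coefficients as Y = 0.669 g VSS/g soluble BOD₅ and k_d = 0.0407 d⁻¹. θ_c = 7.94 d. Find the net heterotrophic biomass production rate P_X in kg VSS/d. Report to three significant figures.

The observed yield is Y_obs = Y/(1 + k_d·θ_c) = 0.669 / (1 + 0.0407 × 7.94) = 0.669 / 1.323 = 0.5056 g VSS per g soluble BOD₅ removed.
Q·(S₀ − S) = 1220 × (1970 − 21.0) × 10⁻³ = 2378 kg/d removed.
P_X = Y_obs · Q(S₀ − S) = 0.5056 × 2378 = 1202 kg VSS/d.

P_X ≈ 1200 kg VSS/d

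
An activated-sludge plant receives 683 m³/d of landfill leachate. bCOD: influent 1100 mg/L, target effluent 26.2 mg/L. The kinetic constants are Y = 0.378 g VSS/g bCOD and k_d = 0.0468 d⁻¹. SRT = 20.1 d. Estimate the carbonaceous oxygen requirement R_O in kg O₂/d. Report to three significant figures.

Y_obs = Y / (1 + k_d θ_c) = 0.378 / (1 + 0.0468 × 20.1) = 0.378 / 1.941 = 0.1948.
Mass of bCOD removed per day: Q(S₀ − S) = 683 × 1074 g/m³ = 733.4 kg/d.
Net sludge production P_X = 0.1948 × 733.4 = 142.9 kg VSS/d.
Carbonaceous O₂ demand = substrate oxidised − cell-mass equivalent = 733.4 − 1.42 × 142.9 = 530.6 kg O₂/d.

R_O ≈ 531 kg O₂/d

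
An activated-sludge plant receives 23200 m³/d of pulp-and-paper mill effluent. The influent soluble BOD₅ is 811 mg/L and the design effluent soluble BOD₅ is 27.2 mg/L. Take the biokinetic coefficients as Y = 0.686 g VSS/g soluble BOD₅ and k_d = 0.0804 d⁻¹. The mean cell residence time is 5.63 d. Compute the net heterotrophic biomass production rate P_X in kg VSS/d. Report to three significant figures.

P_X ≈ 8590 kg VSS/d

Y_obs = Y / (1 + k_d θ_c) = 0.686 / (1 + 0.0804 × 5.63) = 0.686 / 1.453 = 0.4722.
Mass of soluble BOD₅ removed per day: Q(S₀ − S) = 23200 × 783.8 g/m³ = 18184 kg/d.
So the net sludge growth is P_X = 0.4722 × 18184 = 8587 kg VSS/d.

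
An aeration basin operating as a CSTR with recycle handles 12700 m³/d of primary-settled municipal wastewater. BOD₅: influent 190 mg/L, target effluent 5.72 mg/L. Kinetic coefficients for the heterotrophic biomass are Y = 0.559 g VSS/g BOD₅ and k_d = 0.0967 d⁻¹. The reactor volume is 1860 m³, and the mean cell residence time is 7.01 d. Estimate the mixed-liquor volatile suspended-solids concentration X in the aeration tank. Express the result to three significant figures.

X = Y·Q·ΔS·θ_c / [V·(1 + k_d θ_c)] = 0.559 × 12700 × (190 − 5.72) × 7.01 / [1860 × (1 + 0.0967 × 7.01)] = 2939 mg/L.

X ≈ 2940 mg/L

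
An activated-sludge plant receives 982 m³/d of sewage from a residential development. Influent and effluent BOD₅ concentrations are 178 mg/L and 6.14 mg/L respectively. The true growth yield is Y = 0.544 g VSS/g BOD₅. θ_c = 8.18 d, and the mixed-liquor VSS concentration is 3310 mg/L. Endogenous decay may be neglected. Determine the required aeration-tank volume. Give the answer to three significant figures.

V ≈ 227 m³

With k_d = 0 the design equation reduces to V = Y Q (S₀−S) θ_c / X = 0.544 × 982 × (178 − 6.14) × 8.18 / 3310 = 226.9 m³.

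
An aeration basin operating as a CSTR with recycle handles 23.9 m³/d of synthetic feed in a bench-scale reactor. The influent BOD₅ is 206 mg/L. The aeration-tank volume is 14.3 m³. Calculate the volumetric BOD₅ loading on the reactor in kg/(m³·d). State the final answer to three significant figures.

L_v ≈ 0.344 kg BOD₅/(m³·d)

Volumetric loading L_v = Q·S₀ / V = 23.9 × 206 g/m³ / 14.30 m³ = 344.3 g/(m³·d) = 0.3443 kg BOD₅/(m³·d).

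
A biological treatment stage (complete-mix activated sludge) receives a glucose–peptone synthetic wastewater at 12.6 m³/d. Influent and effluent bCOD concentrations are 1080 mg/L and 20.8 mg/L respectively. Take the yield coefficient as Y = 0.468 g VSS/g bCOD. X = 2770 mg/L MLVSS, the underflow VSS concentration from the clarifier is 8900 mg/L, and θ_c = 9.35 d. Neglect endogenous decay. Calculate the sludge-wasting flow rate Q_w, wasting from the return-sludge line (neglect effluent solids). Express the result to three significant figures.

Biomass mass balance (decay neglected): V·X = Y·Q·(S₀ − S)·θ_c, so V = 0.468 × 12.6 × (1080 − 20.8) × 9.35 / 2770 = 21.08 m³.
θ_c = V·X/(Q_w·X_r) when wasting from the recycle, so Q_w = V·X/(θ_c·X_r) = 21.08 × 2770 / (9.35 × 8900) = 0.7018 m³/d.

Q_w ≈ 0.702 m³/d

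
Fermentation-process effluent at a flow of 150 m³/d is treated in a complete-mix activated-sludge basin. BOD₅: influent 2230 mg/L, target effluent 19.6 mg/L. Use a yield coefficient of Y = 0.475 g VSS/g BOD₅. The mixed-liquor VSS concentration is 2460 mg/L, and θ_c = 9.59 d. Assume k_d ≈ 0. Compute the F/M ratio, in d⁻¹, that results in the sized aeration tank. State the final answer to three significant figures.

F/M ≈ 0.221 d⁻¹

With k_d = 0 the design equation reduces to V = Y Q (S₀−S) θ_c / X = 0.475 × 150 × (2230 − 19.6) × 9.59 / 2460 = 614.0 m³.
F/M = Q·S₀ / (V·X) = 150 × 2230 / (614.0 × 2460) = 0.2215 g BOD₅·(g VSS·d)⁻¹.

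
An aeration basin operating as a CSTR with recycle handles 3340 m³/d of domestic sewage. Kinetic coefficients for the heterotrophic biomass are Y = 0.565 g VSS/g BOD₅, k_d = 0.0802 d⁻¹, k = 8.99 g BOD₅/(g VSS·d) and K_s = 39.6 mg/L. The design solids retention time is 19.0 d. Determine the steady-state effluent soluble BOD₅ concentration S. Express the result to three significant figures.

S ≈ 1.06 mg/L

Effluent substrate depends only on kinetics and SRT: S = K_s(1 + k_d θ_c) / [θ_c(Yk − k_d) − 1] = 39.6 × (1 + 0.0802 × 19.0) / [19.0 × (0.565 × 8.99 − 0.0802) − 1] = 99.94 / 93.98 = 1.063 mg/L.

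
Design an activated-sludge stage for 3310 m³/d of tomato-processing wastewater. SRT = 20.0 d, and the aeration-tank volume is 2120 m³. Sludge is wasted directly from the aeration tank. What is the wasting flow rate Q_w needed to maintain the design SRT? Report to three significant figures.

Q_w ≈ 106 m³/d

Wasting from the aeration tank: Q_w = V / θ_c = 2120 / 20.0 = 106.0 m³/d.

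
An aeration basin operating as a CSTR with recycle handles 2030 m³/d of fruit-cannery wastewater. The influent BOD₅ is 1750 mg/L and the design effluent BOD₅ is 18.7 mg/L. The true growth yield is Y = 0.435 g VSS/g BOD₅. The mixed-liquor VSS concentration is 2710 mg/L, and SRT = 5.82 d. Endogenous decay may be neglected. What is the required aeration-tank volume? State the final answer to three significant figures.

With k_d = 0 the design equation reduces to V = Y Q (S₀−S) θ_c / X = 0.435 × 2030 × (1750 − 18.7) × 5.82 / 2710 = 3283 m³.

V ≈ 3280 m³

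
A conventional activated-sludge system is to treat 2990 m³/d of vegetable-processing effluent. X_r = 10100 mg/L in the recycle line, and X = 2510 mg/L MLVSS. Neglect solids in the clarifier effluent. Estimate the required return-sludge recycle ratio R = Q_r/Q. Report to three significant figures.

R = Q_r/Q = X/(X_r − X) = 2510 / (10100 − 2510) = 0.3307.

R ≈ 0.331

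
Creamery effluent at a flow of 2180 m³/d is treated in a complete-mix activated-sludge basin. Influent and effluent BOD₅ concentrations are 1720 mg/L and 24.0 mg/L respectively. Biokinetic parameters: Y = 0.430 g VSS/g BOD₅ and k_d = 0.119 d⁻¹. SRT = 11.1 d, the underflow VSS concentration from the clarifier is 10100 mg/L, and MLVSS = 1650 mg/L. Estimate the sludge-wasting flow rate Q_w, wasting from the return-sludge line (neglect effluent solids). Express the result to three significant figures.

Steady-state biomass mass balance: V·X·(1 + k_d·θ_c) = Y·Q·(S₀ − S)·θ_c, so V = 0.430 × 2180 × (1720 − 24.0) × 11.1 / [1650 × (1 + 0.119 × 11.1)] = 1.76×10^7 / 3829 = 4608 m³.
θ_c = V·X/(Q_w·X_r) when wasting from the recycle, so Q_w = V·X/(θ_c·X_r) = 4608 × 1650 / (11.1 × 10100) = 67.82 m³/d.

Q_w ≈ 67.8 m³/d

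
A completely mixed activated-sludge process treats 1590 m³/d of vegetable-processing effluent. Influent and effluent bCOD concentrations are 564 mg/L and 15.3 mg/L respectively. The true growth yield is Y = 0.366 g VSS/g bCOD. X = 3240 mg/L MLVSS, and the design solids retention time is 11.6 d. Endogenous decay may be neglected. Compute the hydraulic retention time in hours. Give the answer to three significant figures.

V·X = Y·Q·ΔS·θ_c gives V = 0.366 × 1590 × (564 − 15.3) × 11.6 / 3240 = 1143 m³.
τ = V/Q = 1143/1590 = 0.7190 d, or 17.26 h.

τ ≈ 17.3 h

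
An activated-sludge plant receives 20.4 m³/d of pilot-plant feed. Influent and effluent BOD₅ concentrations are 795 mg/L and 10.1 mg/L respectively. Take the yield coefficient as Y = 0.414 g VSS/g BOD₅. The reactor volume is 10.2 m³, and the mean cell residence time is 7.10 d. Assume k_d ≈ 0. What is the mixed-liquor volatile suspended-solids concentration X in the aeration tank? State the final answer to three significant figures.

Without decay, X = Y Q (S₀−S) θ_c / V = 0.414 × 20.4 × (795 − 10.1) × 7.10 / 10.2 = 4614 mg/L.

X ≈ 4610 mg/L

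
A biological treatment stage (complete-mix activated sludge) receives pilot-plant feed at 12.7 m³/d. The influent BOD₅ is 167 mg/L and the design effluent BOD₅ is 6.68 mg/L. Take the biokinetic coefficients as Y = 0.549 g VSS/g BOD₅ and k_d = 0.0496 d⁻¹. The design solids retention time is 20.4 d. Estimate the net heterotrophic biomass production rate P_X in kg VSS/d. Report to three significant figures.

Observed yield with endogenous decay: Y_obs = Y / (1 + k_d·θ_c) = 0.549 / (1 + 0.0496 × 20.4) = 0.549 / 2.012 = 0.2729 g VSS/g BOD₅.
Substrate removed = Q·(S₀ − S) = 12.7 m³/d × (167 − 6.68) g/m³ = 2.04×10^3 g/d = 2.036 kg/d.
P_X = Y_obs · Q(S₀ − S) = 0.2729 × 2.036 = 0.5556 kg VSS/d.

P_X ≈ 0.556 kg VSS/d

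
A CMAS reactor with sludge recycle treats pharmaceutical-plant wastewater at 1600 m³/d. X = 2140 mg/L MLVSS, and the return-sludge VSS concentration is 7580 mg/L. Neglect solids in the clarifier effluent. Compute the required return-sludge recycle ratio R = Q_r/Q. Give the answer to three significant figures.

R ≈ 0.393

Mass balance around the secondary clarifier (neglecting effluent solids): R = X / (X_r − X) = 2140 / (7580 − 2140) = 0.3934.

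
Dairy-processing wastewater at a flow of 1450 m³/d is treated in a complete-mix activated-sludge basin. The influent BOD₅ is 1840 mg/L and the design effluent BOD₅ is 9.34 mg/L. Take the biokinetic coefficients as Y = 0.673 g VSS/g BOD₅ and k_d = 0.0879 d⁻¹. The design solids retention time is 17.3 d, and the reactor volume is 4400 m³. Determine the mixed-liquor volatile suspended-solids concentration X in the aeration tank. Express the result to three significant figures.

X ≈ 2790 mg/L

Solving the biomass balance for X: X = Y Q (S₀−S) θ_c / [V (1+k_d θ_c)] = 0.673 × 1450 × (1840 − 9.34) × 17.3 / [4400 × (1 + 0.0879 × 17.3)] = 2787 mg/L.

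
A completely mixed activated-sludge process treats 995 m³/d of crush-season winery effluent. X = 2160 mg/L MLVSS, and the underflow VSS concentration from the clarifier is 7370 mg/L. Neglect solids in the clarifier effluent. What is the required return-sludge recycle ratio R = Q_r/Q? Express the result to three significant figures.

R ≈ 0.415

Solids balance on the clarifier gives (1+R)X = R·X_r, so R = X/(X_r − X) = 2160 / (7370 − 2160) = 0.4146.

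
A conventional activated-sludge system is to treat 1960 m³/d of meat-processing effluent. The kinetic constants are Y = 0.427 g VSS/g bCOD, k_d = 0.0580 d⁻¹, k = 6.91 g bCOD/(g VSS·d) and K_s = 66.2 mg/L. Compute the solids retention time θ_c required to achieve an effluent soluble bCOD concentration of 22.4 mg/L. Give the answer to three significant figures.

θ_c ≈ 1.45 d

From 1/θ_c = Y·k·S/(K_s + S) − k_d: Y·k·S/(K_s+S) = 0.427 × 6.91 × 22.4 / (66.2 + 22.4) = 0.7460 d⁻¹.
θ_c = 1/(μ − k_d) = 1/(0.7460 − 0.0580) = 1/0.6880 = 1.454 d.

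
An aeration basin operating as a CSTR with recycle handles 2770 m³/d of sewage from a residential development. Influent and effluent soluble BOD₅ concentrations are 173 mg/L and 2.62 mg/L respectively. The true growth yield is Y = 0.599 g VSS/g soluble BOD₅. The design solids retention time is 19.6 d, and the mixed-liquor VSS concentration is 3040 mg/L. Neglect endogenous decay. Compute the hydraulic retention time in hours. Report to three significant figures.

τ ≈ 15.8 h

With k_d = 0 the design equation reduces to V = Y Q (S₀−S) θ_c / X = 0.599 × 2770 × (173 − 2.62) × 19.6 / 3040 = 1823 m³.
Hydraulic retention time τ = V/Q = 1823 / 2770 = 0.6580 d = 15.79 h.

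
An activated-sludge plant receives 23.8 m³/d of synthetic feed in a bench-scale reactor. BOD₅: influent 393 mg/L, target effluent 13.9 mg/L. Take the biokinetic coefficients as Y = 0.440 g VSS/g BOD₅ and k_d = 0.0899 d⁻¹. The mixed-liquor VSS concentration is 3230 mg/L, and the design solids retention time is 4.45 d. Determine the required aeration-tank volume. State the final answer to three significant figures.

V ≈ 3.91 m³

From the SRT design equation V = Y Q (S₀−S) θ_c / [X (1 + k_d θ_c)] = 0.440 × 23.8 × (393 − 13.9) × 4.45 / [3230 × (1 + 0.0899 × 4.45)] = 1.77×10^4 / 4522 = 3.907 m³.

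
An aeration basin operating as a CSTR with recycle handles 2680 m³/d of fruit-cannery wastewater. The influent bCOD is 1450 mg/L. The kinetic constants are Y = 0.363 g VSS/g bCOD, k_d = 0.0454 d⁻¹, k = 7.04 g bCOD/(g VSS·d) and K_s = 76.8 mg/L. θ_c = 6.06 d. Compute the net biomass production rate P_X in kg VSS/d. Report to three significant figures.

P_X ≈ 1100 kg VSS/d

From the Monod/SRT balance for a CMAS, S = K_s·(1+k_d θ_c)/[θ_c·(Y k − k_d) − 1] = 76.8 × (1 + 0.0454 × 6.06) / [6.06 × (0.363 × 7.04 − 0.0454) − 1] = 97.93 / 14.21 = 6.891 mg/L.
The observed yield is Y_obs = Y/(1 + k_d·θ_c) = 0.363 / (1 + 0.0454 × 6.06) = 0.363 / 1.275 = 0.2847 g VSS per g bCOD removed.
ΔS = 1450 − 6.89 = 1443 mg/L, so the substrate removal rate is 2680 × 1443/1000 = 3868 kg bCOD/d.
So the net sludge growth is P_X = 0.2847 × 3868 = 1101 kg VSS/d.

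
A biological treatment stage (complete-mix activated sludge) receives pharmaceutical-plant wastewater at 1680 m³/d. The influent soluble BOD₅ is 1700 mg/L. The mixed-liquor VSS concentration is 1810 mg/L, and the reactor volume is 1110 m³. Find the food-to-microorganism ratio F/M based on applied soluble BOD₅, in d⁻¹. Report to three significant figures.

F/M = applied load / biomass = Q·S₀/(V·X) = 1680 × 1700 / (1110 × 1810) = 1.422 d⁻¹.

F/M ≈ 1.42 d⁻¹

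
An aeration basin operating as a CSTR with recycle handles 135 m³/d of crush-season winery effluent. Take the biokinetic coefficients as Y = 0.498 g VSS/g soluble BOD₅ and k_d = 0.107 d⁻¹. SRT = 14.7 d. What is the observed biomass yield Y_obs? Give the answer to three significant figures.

Y_obs = Y / (1 + k_d θ_c) = 0.498 / (1 + 0.107 × 14.7) = 0.498 / 2.573 = 0.1936.

Y_obs ≈ 0.194 g VSS/g soluble BOD₅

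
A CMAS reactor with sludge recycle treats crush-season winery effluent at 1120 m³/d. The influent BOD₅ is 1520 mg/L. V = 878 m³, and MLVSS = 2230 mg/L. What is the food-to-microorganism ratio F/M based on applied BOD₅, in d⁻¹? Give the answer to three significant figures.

Food-to-microorganism ratio F/M = Q S₀ / (V X) = 1120 × 1520 / (878.0 × 2230) = 0.8695 d⁻¹.

F/M ≈ 0.869 d⁻¹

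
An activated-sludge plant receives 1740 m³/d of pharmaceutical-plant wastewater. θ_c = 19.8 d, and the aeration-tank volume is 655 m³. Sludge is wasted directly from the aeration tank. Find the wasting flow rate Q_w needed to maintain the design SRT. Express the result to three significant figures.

Q_w ≈ 33.1 m³/d

For wasting at MLVSS concentration, Q_w = V/θ_c = 655.0/19.8 = 33.08 m³/d.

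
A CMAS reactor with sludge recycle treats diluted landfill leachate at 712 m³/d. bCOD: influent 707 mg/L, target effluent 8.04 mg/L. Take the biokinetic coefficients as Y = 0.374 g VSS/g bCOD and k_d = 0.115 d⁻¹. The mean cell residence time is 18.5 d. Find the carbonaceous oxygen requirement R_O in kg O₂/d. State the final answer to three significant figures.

R_O ≈ 413 kg O₂/d

The observed yield is Y_obs = Y/(1 + k_d·θ_c) = 0.374 / (1 + 0.115 × 18.5) = 0.374 / 3.127 = 0.1196 g VSS per g bCOD removed.
ΔS = 707 − 8.04 = 699.0 mg/L, so the substrate removal rate is 712 × 699.0/1000 = 497.7 kg bCOD/d.
Net sludge production P_X = 0.1196 × 497.7 = 59.51 kg VSS/d.
R_O = Q·ΔS − 1.42 P_X = 497.7 − 84.51 = 413.2 kg O₂/d.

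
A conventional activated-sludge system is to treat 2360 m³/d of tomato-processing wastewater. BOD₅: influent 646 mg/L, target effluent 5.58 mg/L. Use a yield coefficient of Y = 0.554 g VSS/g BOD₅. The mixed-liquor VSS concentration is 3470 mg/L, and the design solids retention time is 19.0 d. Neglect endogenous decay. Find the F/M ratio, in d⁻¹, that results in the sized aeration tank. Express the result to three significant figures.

V·X = Y·Q·ΔS·θ_c gives V = 0.554 × 2360 × (646 − 5.58) × 19.0 / 3470 = 4585 m³.
F/M = Q·S₀ / (V·X) = 2360 × 646 / (4585 × 3470) = 0.09583 g BOD₅·(g VSS·d)⁻¹.

F/M ≈ 0.0958 d⁻¹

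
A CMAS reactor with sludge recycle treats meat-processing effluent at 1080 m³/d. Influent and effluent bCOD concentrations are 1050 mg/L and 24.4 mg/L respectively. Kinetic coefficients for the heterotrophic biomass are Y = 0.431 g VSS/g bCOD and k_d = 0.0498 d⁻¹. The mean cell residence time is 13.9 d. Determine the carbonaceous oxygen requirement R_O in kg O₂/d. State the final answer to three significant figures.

Observed yield with endogenous decay: Y_obs = Y / (1 + k_d·θ_c) = 0.431 / (1 + 0.0498 × 13.9) = 0.431 / 1.692 = 0.2547 g VSS/g bCOD.
Q·(S₀ − S) = 1080 × (1050 − 24.4) × 10⁻³ = 1108 kg/d removed.
P_X = Y_obs·Q·(S₀ − S) = 0.2547 × 1108 = 282.1 kg VSS/d.
R_O = Q·ΔS − 1.42 P_X = 1108 − 400.6 = 707.0 kg O₂/d.

R_O ≈ 707 kg O₂/d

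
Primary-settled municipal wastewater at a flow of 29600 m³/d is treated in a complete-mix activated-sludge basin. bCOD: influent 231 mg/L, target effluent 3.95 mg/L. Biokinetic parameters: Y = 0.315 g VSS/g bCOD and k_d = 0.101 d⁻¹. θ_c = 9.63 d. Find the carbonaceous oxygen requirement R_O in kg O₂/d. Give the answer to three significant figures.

R_O ≈ 5200 kg O₂/d

Observed yield with endogenous decay: Y_obs = Y / (1 + k_d·θ_c) = 0.315 / (1 + 0.101 × 9.63) = 0.315 / 1.973 = 0.1597 g VSS/g bCOD.
Substrate removed = Q·(S₀ − S) = 29600 m³/d × (231 − 3.95) g/m³ = 6.72×10^6 g/d = 6721 kg/d.
P_X = Y_obs·Q·(S₀ − S) = 0.1597 × 6721 = 1073 kg VSS/d.
R_O = Q·ΔS − 1.42 P_X = 6721 − 1524 = 5197 kg O₂/d.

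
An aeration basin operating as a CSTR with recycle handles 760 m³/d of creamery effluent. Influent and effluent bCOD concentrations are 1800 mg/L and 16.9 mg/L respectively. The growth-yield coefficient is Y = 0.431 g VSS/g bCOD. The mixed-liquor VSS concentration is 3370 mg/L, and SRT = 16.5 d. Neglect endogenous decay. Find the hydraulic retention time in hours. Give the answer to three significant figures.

Biomass mass balance (decay neglected): V·X = Y·Q·(S₀ − S)·θ_c, so V = 0.431 × 760 × (1800 − 16.9) × 16.5 / 3370 = 2860 m³.
τ = V/Q = 2860/760 = 3.763 d, or 90.31 h.

τ ≈ 90.3 h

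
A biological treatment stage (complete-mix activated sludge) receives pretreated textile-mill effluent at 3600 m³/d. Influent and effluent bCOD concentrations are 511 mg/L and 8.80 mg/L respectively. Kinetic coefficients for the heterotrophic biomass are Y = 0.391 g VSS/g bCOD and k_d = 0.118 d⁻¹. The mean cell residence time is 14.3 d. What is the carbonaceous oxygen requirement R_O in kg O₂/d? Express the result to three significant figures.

R_O ≈ 1430 kg O₂/d

Observed yield with endogenous decay: Y_obs = Y / (1 + k_d·θ_c) = 0.391 / (1 + 0.118 × 14.3) = 0.391 / 2.687 = 0.1455 g VSS/g bCOD.
Q·(S₀ − S) = 3600 × (511 − 8.80) × 10⁻³ = 1808 kg/d removed.
Net sludge production P_X = 0.1455 × 1808 = 263.0 kg VSS/d.
R_O = Q·ΔS − 1.42 P_X = 1808 − 373.5 = 1434 kg O₂/d.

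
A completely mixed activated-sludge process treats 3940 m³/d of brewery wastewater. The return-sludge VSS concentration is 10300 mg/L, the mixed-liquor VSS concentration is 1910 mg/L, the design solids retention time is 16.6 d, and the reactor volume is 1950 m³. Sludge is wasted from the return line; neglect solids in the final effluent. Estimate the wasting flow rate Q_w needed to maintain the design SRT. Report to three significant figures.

Q_w ≈ 21.8 m³/d

Q_w = (V·X)/(θ_c X_r) = 1950 × 1910 / (16.6 × 10300) = 21.78 m³/d.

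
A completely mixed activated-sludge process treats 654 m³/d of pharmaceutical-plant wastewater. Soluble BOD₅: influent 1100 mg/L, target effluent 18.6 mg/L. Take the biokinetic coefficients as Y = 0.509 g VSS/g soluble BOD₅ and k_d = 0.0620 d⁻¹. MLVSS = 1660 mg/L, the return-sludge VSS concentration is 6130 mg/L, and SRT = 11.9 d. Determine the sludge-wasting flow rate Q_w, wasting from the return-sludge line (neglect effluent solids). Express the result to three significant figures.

Q_w ≈ 33.8 m³/d

From the SRT design equation V = Y Q (S₀−S) θ_c / [X (1 + k_d θ_c)] = 0.509 × 654 × (1100 − 18.6) × 11.9 / [1660 × (1 + 0.0620 × 11.9)] = 4.28×10^6 / 2885 = 1485 m³.
Wasting from the return line (neglecting effluent solids): Q_w = V·X / (θ_c·X_r) = 1485 × 1660 / (11.9 × 6130) = 33.79 m³/d.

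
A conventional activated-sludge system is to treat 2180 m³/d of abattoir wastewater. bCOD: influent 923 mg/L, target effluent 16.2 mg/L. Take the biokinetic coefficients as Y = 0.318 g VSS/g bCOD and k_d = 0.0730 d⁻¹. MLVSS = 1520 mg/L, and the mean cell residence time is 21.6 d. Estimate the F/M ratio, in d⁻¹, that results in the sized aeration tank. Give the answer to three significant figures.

F/M ≈ 0.382 d⁻¹

Rearranging the biomass balance for a CMAS with decay, V = Y·Q·ΔS·θ_c / [X·(1+k_d θ_c)] = 0.318 × 2180 × (923 − 16.2) × 21.6 / [1520 × (1 + 0.0730 × 21.6)] = 1.36×10^7 / 3917 = 3467 m³.
Food-to-microorganism ratio F/M = Q S₀ / (V X) = 2180 × 923 / (3467 × 1520) = 0.3818 d⁻¹.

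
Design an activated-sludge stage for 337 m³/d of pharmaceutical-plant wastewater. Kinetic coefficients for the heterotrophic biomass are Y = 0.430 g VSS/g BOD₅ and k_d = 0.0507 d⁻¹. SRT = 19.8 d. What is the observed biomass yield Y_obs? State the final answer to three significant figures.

Y_obs ≈ 0.215 g VSS/g BOD₅

Y_obs = Y / (1 + k_d θ_c) = 0.430 / (1 + 0.0507 × 19.8) = 0.430 / 2.004 = 0.2146.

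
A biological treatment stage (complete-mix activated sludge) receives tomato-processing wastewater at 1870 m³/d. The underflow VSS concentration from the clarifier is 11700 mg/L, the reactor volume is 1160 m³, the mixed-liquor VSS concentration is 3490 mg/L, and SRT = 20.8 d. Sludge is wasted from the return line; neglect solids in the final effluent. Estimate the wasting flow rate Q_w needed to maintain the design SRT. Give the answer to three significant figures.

Wasting from the return line (neglecting effluent solids): Q_w = V·X / (θ_c·X_r) = 1160 × 3490 / (20.8 × 11700) = 16.64 m³/d.

Q_w ≈ 16.6 m³/d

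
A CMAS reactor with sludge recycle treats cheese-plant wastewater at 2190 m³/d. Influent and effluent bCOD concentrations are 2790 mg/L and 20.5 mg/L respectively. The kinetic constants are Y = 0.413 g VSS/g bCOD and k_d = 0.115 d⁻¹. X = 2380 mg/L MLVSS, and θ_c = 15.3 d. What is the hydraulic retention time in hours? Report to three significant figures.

From the SRT design equation V = Y Q (S₀−S) θ_c / [X (1 + k_d θ_c)] = 0.413 × 2190 × (2790 − 20.5) × 15.3 / [2380 × (1 + 0.115 × 15.3)] = 3.83×10^7 / 6568 = 5836 m³.
Hydraulic retention time τ = V/Q = 5836 / 2190 = 2.665 d = 63.95 h.

τ ≈ 64.0 h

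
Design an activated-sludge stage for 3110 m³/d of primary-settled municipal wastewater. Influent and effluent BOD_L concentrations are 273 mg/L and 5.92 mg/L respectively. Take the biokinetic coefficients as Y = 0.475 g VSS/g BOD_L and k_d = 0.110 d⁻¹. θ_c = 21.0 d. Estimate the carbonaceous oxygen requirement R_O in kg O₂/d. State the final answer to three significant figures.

R_O ≈ 661 kg O₂/d

Correct the yield for decay: Y_obs = Y/(1 + k_d θ_c) = 0.475 / (1 + 0.110 × 21.0) = 0.475 / 3.310 = 0.1435.
Q·(S₀ − S) = 3110 × (273 − 5.92) × 10⁻³ = 830.6 kg/d removed.
Biomass synthesised: P_X = Y_obs × 830.6 = 119.2 kg VSS/d.
Carbonaceous O₂ demand = substrate oxidised − cell-mass equivalent = 830.6 − 1.42 × 119.2 = 661.4 kg O₂/d.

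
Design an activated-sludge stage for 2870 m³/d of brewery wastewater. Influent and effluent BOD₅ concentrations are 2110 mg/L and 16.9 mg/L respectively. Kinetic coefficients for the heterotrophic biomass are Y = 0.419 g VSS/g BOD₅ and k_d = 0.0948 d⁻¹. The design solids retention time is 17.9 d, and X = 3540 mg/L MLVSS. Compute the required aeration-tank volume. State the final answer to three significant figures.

V ≈ 4720 m³

From the SRT design equation V = Y Q (S₀−S) θ_c / [X (1 + k_d θ_c)] = 0.419 × 2870 × (2110 − 16.9) × 17.9 / [3540 × (1 + 0.0948 × 17.9)] = 4.51×10^7 / 9547 = 4719 m³.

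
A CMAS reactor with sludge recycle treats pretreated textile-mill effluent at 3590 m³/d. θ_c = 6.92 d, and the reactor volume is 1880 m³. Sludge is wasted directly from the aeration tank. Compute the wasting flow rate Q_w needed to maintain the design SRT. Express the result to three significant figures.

Wasting from the aeration tank: Q_w = V / θ_c = 1880 / 6.92 = 271.7 m³/d.

Q_w ≈ 272 m³/d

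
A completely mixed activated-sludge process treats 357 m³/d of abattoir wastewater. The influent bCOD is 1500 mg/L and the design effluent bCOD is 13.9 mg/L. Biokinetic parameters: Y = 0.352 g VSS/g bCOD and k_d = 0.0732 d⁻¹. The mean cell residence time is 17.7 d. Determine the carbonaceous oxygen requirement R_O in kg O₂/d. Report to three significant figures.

Correct the yield for decay: Y_obs = Y/(1 + k_d θ_c) = 0.352 / (1 + 0.0732 × 17.7) = 0.352 / 2.296 = 0.1533.
ΔS = 1500 − 13.9 = 1486 mg/L, so the substrate removal rate is 357 × 1486/1000 = 530.5 kg bCOD/d.
Biomass synthesised: P_X = Y_obs × 530.5 = 81.35 kg VSS/d.
R_O = Q·ΔS − 1.42 P_X = 530.5 − 115.5 = 415.0 kg O₂/d.

R_O ≈ 415 kg O₂/d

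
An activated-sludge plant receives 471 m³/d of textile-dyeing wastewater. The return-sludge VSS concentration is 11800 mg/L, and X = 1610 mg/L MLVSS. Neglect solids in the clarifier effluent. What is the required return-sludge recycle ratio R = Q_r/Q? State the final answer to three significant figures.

Mass balance around the secondary clarifier (neglecting effluent solids): R = X / (X_r − X) = 1610 / (11800 − 1610) = 0.1580.

R ≈ 0.158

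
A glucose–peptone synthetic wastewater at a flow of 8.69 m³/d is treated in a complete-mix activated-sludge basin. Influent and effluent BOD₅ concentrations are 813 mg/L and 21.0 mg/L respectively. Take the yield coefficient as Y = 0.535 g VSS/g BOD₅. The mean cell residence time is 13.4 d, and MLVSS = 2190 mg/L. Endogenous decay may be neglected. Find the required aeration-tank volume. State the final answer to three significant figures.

V ≈ 22.5 m³

Biomass mass balance (decay neglected): V·X = Y·Q·(S₀ − S)·θ_c, so V = 0.535 × 8.69 × (813 − 21.0) × 13.4 / 2190 = 22.53 m³.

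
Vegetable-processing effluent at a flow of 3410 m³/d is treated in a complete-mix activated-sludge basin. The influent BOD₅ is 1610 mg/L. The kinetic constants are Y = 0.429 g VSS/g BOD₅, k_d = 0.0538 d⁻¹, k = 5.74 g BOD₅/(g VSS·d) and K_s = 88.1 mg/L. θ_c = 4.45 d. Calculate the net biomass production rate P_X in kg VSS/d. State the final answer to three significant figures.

For a completely mixed reactor with recycle the Lawrence–McCarty relation gives S = K_s·(1 + k_d·θ_c) / [θ_c·(Y·k − k_d) − 1] = 88.1 × (1 + 0.0538 × 4.45) / [4.45 × (0.429 × 5.74 − 0.0538) − 1] = 109.2 / 9.719 = 11.24 mg/L.
Y_obs = Y / (1 + k_d θ_c) = 0.429 / (1 + 0.0538 × 4.45) = 0.429 / 1.239 = 0.3461.
Q·(S₀ − S) = 3410 × (1610 − 11.2) × 10⁻³ = 5452 kg/d removed.
Net biomass production P_X = Y_obs × Q·(S₀ − S) = 0.3461 × 5452 = 1887 kg VSS/d.

P_X ≈ 1890 kg VSS/d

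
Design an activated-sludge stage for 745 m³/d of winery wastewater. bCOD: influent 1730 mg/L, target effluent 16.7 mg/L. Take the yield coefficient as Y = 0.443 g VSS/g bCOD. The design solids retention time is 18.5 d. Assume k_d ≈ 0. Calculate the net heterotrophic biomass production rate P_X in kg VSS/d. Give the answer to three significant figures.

No decay correction is needed, so Y_obs = Y = 0.443.
Mass of bCOD removed per day: Q(S₀ − S) = 745 × 1713 g/m³ = 1276 kg/d.
Biomass produced: P_X = Y_obs·Q·ΔS = 0.4430 × 1276 ≈ 565.4 kg VSS/d.

P_X ≈ 565 kg VSS/d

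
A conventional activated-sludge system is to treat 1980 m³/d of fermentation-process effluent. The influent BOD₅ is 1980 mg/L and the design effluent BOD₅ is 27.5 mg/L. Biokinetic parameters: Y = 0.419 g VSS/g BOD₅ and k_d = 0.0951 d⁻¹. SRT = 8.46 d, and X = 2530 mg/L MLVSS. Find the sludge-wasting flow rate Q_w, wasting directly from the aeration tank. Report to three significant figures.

Rearranging the biomass balance for a CMAS with decay, V = Y·Q·ΔS·θ_c / [X·(1+k_d θ_c)] = 0.419 × 1980 × (1980 − 27.5) × 8.46 / [2530 × (1 + 0.0951 × 8.46)] = 1.37×10^7 / 4566 = 3002 m³.
With mixed-liquor wasting, θ_c = V/Q_w, so Q_w = V/θ_c = 3002/8.46 = 354.8 m³/d.

Q_w ≈ 355 m³/d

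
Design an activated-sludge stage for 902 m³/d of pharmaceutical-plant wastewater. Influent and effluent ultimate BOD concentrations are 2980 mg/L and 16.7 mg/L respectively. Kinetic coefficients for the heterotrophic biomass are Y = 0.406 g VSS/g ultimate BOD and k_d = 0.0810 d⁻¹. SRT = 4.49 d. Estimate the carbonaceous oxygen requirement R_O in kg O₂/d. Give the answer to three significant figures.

R_O ≈ 1540 kg O₂/d

Y_obs = Y / (1 + k_d θ_c) = 0.406 / (1 + 0.0810 × 4.49) = 0.406 / 1.364 = 0.2977.
Q·(S₀ − S) = 902 × (2980 − 16.7) × 10⁻³ = 2673 kg/d removed.
P_X = Y_obs·Q·(S₀ − S) = 0.2977 × 2673 = 795.8 kg VSS/d.
Carbonaceous O₂ demand = substrate oxidised − cell-mass equivalent = 2673 − 1.42 × 795.8 = 1543 kg O₂/d.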